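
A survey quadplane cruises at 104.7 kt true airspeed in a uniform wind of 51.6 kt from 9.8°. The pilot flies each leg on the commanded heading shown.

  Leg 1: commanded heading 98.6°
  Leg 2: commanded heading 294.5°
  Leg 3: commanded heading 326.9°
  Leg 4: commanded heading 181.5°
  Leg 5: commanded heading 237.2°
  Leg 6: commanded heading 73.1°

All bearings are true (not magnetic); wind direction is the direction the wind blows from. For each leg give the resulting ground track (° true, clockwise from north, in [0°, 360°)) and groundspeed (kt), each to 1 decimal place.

Leg 1: heading 98.6°; drift +26.5° → track 125.1°, groundspeed 115.8 kt
Leg 2: heading 294.5°; drift -28.6° → track 265.9°, groundspeed 104.3 kt
Leg 3: heading 326.9°; drift -27.7° → track 299.2°, groundspeed 75.6 kt
Leg 4: heading 181.5°; drift +2.7° → track 184.2°, groundspeed 155.9 kt
Leg 5: heading 237.2°; drift -15.2° → track 222.0°, groundspeed 144.7 kt
Leg 6: heading 73.1°; drift +29.5° → track 102.6°, groundspeed 93.6 kt

Leg 1: track=125.1°, groundspeed=115.8 kt
Leg 2: track=265.9°, groundspeed=104.3 kt
Leg 3: track=299.2°, groundspeed=75.6 kt
Leg 4: track=184.2°, groundspeed=155.9 kt
Leg 5: track=222.0°, groundspeed=144.7 kt
Leg 6: track=102.6°, groundspeed=93.6 kt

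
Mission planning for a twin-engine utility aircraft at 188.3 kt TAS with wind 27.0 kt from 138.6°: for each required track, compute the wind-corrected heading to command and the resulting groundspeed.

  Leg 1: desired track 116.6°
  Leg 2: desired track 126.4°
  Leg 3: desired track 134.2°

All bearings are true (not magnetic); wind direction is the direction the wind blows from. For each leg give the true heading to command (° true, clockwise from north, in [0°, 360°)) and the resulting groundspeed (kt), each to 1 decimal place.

Leg 1: desired track 116.6°; wind correction +3.1° → command heading 119.7°, groundspeed 163.0 kt
Leg 2: desired track 126.4°; wind correction +1.7° → command heading 128.1°, groundspeed 161.8 kt
Leg 3: desired track 134.2°; wind correction +0.6° → command heading 134.8°, groundspeed 161.4 kt

Leg 1: heading=119.7°, groundspeed=163.0 kt
Leg 2: heading=128.1°, groundspeed=161.8 kt
Leg 3: heading=134.8°, groundspeed=161.4 kt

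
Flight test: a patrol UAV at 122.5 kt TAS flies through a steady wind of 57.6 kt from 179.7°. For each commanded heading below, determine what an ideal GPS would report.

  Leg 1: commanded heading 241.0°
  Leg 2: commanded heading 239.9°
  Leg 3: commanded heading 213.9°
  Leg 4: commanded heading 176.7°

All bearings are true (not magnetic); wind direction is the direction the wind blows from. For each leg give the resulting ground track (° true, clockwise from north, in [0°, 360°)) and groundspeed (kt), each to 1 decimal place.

Leg 1: track=269.0°, groundspeed=107.5 kt
Leg 2: track=267.9°, groundspeed=106.4 kt
Leg 3: track=237.3°, groundspeed=81.6 kt
Leg 4: track=174.0°, groundspeed=65.0 kt

Leg 1: heading 241.0°; drift +28.0° → track 269.0°, groundspeed 107.5 kt
Leg 2: heading 239.9°; drift +28.0° → track 267.9°, groundspeed 106.4 kt
Leg 3: heading 213.9°; drift +23.4° → track 237.3°, groundspeed 81.6 kt
Leg 4: heading 176.7°; drift -2.7° → track 174.0°, groundspeed 65.0 kt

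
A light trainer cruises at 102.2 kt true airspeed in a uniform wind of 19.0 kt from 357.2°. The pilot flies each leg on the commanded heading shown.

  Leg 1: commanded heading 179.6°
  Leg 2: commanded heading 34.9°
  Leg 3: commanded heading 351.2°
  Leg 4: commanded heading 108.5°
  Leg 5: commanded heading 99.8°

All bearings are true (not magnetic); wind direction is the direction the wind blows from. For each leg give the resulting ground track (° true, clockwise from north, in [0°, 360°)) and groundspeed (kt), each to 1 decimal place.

Leg 1: heading 179.6°; drift -0.4° → track 179.2°, groundspeed 121.2 kt
Leg 2: heading 34.9°; drift +7.6° → track 42.5°, groundspeed 87.9 kt
Leg 3: heading 351.2°; drift -1.4° → track 349.8°, groundspeed 83.3 kt
Leg 4: heading 108.5°; drift +9.2° → track 117.7°, groundspeed 110.5 kt
Leg 5: heading 99.8°; drift +9.9° → track 109.7°, groundspeed 107.9 kt

Leg 1: track=179.2°, groundspeed=121.2 kt
Leg 2: track=42.5°, groundspeed=87.9 kt
Leg 3: track=349.8°, groundspeed=83.3 kt
Leg 4: track=117.7°, groundspeed=110.5 kt
Leg 5: track=109.7°, groundspeed=107.9 kt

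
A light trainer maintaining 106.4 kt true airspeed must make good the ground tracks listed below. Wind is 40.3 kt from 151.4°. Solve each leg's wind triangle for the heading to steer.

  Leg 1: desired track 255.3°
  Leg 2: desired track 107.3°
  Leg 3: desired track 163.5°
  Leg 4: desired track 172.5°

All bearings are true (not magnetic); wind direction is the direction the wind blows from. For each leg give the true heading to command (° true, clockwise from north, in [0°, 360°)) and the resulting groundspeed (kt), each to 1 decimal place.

Leg 1: heading=233.7°, groundspeed=108.6 kt
Leg 2: heading=122.6°, groundspeed=73.7 kt
Leg 3: heading=158.9°, groundspeed=66.7 kt
Leg 4: heading=164.7°, groundspeed=67.8 kt

Leg 1: desired track 255.3°; wind correction -21.6° → command heading 233.7°, groundspeed 108.6 kt
Leg 2: desired track 107.3°; wind correction +15.3° → command heading 122.6°, groundspeed 73.7 kt
Leg 3: desired track 163.5°; wind correction -4.6° → command heading 158.9°, groundspeed 66.7 kt
Leg 4: desired track 172.5°; wind correction -7.8° → command heading 164.7°, groundspeed 67.8 kt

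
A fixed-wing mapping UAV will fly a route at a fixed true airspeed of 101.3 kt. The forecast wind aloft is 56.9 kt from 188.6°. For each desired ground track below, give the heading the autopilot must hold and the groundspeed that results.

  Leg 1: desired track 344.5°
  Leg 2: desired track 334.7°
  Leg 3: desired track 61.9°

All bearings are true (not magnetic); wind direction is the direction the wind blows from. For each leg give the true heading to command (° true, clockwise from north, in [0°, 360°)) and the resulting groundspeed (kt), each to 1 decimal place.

Leg 1: desired track 344.5°; wind correction -13.3° → command heading 331.2°, groundspeed 150.5 kt
Leg 2: desired track 334.7°; wind correction -18.3° → command heading 316.4°, groundspeed 143.4 kt
Leg 3: desired track 61.9°; wind correction +26.8° → command heading 88.7°, groundspeed 124.5 kt

Leg 1: heading=331.2°, groundspeed=150.5 kt
Leg 2: heading=316.4°, groundspeed=143.4 kt
Leg 3: heading=88.7°, groundspeed=124.5 kt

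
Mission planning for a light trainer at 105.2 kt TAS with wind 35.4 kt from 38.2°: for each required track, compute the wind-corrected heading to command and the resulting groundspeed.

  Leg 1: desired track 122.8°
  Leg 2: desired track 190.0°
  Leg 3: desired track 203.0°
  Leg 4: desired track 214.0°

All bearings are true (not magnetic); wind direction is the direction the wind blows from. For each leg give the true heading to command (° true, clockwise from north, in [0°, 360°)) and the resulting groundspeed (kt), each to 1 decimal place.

Leg 1: heading=103.2°, groundspeed=95.8 kt
Leg 2: heading=180.9°, groundspeed=135.1 kt
Leg 3: heading=197.9°, groundspeed=139.0 kt
Leg 4: heading=212.6°, groundspeed=140.5 kt

Leg 1: desired track 122.8°; wind correction -19.6° → command heading 103.2°, groundspeed 95.8 kt
Leg 2: desired track 190.0°; wind correction -9.1° → command heading 180.9°, groundspeed 135.1 kt
Leg 3: desired track 203.0°; wind correction -5.1° → command heading 197.9°, groundspeed 139.0 kt
Leg 4: desired track 214.0°; wind correction -1.4° → command heading 212.6°, groundspeed 140.5 kt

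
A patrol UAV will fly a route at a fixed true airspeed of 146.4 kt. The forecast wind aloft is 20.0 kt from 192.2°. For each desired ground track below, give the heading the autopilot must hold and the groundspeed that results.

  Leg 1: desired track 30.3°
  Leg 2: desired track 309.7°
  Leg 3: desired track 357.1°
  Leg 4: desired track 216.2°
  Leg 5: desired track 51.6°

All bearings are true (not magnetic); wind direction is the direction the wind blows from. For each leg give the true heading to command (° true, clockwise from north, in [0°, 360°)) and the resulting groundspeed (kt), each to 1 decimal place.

Leg 1: heading=32.7°, groundspeed=165.3 kt
Leg 2: heading=302.7°, groundspeed=154.6 kt
Leg 3: heading=355.1°, groundspeed=165.6 kt
Leg 4: heading=213.0°, groundspeed=127.9 kt
Leg 5: heading=56.6°, groundspeed=161.3 kt

Leg 1: desired track 30.3°; wind correction +2.4° → command heading 32.7°, groundspeed 165.3 kt
Leg 2: desired track 309.7°; wind correction -7.0° → command heading 302.7°, groundspeed 154.6 kt
Leg 3: desired track 357.1°; wind correction -2.0° → command heading 355.1°, groundspeed 165.6 kt
Leg 4: desired track 216.2°; wind correction -3.2° → command heading 213.0°, groundspeed 127.9 kt
Leg 5: desired track 51.6°; wind correction +5.0° → command heading 56.6°, groundspeed 161.3 kt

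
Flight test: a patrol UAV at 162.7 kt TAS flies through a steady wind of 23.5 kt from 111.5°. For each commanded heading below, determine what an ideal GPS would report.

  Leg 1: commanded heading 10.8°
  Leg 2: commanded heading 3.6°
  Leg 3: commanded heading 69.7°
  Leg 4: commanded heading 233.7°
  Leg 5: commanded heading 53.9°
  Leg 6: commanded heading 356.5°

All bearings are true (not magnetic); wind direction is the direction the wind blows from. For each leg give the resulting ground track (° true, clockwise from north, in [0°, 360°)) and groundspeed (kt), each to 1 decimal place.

Leg 1: track=2.9°, groundspeed=168.7 kt
Leg 2: track=356.1°, groundspeed=171.4 kt
Leg 3: track=63.5°, groundspeed=146.0 kt
Leg 4: track=240.2°, groundspeed=176.3 kt
Leg 5: track=46.4°, groundspeed=151.4 kt
Leg 6: track=349.5°, groundspeed=173.9 kt

Leg 1: heading 10.8°; drift -7.9° → track 2.9°, groundspeed 168.7 kt
Leg 2: heading 3.6°; drift -7.5° → track 356.1°, groundspeed 171.4 kt
Leg 3: heading 69.7°; drift -6.2° → track 63.5°, groundspeed 146.0 kt
Leg 4: heading 233.7°; drift +6.5° → track 240.2°, groundspeed 176.3 kt
Leg 5: heading 53.9°; drift -7.5° → track 46.4°, groundspeed 151.4 kt
Leg 6: heading 356.5°; drift -7.0° → track 349.5°, groundspeed 173.9 kt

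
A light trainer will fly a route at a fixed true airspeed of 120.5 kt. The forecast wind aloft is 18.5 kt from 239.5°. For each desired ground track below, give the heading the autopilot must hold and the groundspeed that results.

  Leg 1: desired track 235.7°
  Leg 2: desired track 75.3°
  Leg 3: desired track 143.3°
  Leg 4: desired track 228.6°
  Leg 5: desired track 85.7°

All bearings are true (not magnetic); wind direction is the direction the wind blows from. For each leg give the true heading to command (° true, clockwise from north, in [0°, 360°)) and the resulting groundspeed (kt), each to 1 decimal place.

Leg 1: desired track 235.7°; wind correction +0.6° → command heading 236.3°, groundspeed 102.0 kt
Leg 2: desired track 75.3°; wind correction +2.4° → command heading 77.7°, groundspeed 138.2 kt
Leg 3: desired track 143.3°; wind correction +8.8° → command heading 152.1°, groundspeed 121.1 kt
Leg 4: desired track 228.6°; wind correction +1.7° → command heading 230.3°, groundspeed 102.3 kt
Leg 5: desired track 85.7°; wind correction +3.9° → command heading 89.6°, groundspeed 136.8 kt

Leg 1: heading=236.3°, groundspeed=102.0 kt
Leg 2: heading=77.7°, groundspeed=138.2 kt
Leg 3: heading=152.1°, groundspeed=121.1 kt
Leg 4: heading=230.3°, groundspeed=102.3 kt
Leg 5: heading=89.6°, groundspeed=136.8 kt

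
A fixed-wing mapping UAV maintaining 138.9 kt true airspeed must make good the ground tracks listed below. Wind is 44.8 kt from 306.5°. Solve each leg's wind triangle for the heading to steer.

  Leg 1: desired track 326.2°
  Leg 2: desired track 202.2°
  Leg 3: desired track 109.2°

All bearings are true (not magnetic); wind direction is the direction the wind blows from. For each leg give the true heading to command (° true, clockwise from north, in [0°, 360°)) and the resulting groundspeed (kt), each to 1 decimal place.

Leg 1: desired track 326.2°; wind correction -6.2° → command heading 320.0°, groundspeed 95.9 kt
Leg 2: desired track 202.2°; wind correction +18.2° → command heading 220.4°, groundspeed 143.0 kt
Leg 3: desired track 109.2°; wind correction -5.5° → command heading 103.7°, groundspeed 181.0 kt

Leg 1: heading=320.0°, groundspeed=95.9 kt
Leg 2: heading=220.4°, groundspeed=143.0 kt
Leg 3: heading=103.7°, groundspeed=181.0 kt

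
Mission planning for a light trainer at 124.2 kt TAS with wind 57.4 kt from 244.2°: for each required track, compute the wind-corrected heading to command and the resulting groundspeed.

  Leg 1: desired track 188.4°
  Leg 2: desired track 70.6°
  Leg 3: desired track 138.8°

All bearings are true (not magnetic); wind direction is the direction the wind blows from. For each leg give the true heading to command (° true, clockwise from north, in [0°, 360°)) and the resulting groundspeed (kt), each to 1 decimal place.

Leg 1: desired track 188.4°; wind correction +22.5° → command heading 210.9°, groundspeed 82.5 kt
Leg 2: desired track 70.6°; wind correction +3.0° → command heading 73.6°, groundspeed 181.1 kt
Leg 3: desired track 138.8°; wind correction +26.5° → command heading 165.3°, groundspeed 126.4 kt

Leg 1: heading=210.9°, groundspeed=82.5 kt
Leg 2: heading=73.6°, groundspeed=181.1 kt
Leg 3: heading=165.3°, groundspeed=126.4 kt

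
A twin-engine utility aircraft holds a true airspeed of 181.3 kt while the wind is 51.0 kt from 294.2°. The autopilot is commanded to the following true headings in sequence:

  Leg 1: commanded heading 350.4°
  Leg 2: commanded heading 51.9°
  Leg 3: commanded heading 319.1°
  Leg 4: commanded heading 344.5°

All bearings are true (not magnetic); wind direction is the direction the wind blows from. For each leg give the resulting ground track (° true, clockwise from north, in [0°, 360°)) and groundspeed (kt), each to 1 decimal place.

Leg 1: heading 350.4°; drift +15.5° → track 5.9°, groundspeed 158.7 kt
Leg 2: heading 51.9°; drift +12.4° → track 64.3°, groundspeed 209.9 kt
Leg 3: heading 319.1°; drift +9.0° → track 328.1°, groundspeed 136.7 kt
Leg 4: heading 344.5°; drift +14.8° → track 359.3°, groundspeed 153.8 kt

Leg 1: track=5.9°, groundspeed=158.7 kt
Leg 2: track=64.3°, groundspeed=209.9 kt
Leg 3: track=328.1°, groundspeed=136.7 kt
Leg 4: track=359.3°, groundspeed=153.8 kt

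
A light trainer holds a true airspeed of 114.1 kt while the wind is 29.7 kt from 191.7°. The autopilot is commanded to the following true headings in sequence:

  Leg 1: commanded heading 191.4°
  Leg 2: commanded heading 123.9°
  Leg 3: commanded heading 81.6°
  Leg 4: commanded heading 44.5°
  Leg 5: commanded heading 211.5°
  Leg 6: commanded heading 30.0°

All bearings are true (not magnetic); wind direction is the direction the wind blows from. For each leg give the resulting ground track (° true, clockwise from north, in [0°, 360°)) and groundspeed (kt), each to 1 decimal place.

Leg 1: track=191.3°, groundspeed=84.4 kt
Leg 2: track=108.9°, groundspeed=106.5 kt
Leg 3: track=69.0°, groundspeed=127.4 kt
Leg 4: track=37.9°, groundspeed=140.0 kt
Leg 5: track=218.2°, groundspeed=86.7 kt
Leg 6: track=26.3°, groundspeed=142.6 kt

Leg 1: heading 191.4°; drift -0.1° → track 191.3°, groundspeed 84.4 kt
Leg 2: heading 123.9°; drift -15.0° → track 108.9°, groundspeed 106.5 kt
Leg 3: heading 81.6°; drift -12.6° → track 69.0°, groundspeed 127.4 kt
Leg 4: heading 44.5°; drift -6.6° → track 37.9°, groundspeed 140.0 kt
Leg 5: heading 211.5°; drift +6.7° → track 218.2°, groundspeed 86.7 kt
Leg 6: heading 30.0°; drift -3.7° → track 26.3°, groundspeed 142.6 kt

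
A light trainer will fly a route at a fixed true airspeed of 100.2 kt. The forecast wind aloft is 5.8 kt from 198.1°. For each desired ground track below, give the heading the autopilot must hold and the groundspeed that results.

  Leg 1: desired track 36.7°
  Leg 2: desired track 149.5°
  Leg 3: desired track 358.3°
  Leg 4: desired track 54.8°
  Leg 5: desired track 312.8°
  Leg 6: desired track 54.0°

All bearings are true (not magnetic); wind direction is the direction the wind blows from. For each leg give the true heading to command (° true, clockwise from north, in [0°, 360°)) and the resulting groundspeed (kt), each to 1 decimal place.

Leg 1: heading=37.8°, groundspeed=105.7 kt
Leg 2: heading=152.0°, groundspeed=96.3 kt
Leg 3: heading=357.2°, groundspeed=105.6 kt
Leg 4: heading=56.8°, groundspeed=104.8 kt
Leg 5: heading=309.8°, groundspeed=102.5 kt
Leg 6: heading=55.9°, groundspeed=104.8 kt

Leg 1: desired track 36.7°; wind correction +1.1° → command heading 37.8°, groundspeed 105.7 kt
Leg 2: desired track 149.5°; wind correction +2.5° → command heading 152.0°, groundspeed 96.3 kt
Leg 3: desired track 358.3°; wind correction -1.1° → command heading 357.2°, groundspeed 105.6 kt
Leg 4: desired track 54.8°; wind correction +2.0° → command heading 56.8°, groundspeed 104.8 kt
Leg 5: desired track 312.8°; wind correction -3.0° → command heading 309.8°, groundspeed 102.5 kt
Leg 6: desired track 54.0°; wind correction +1.9° → command heading 55.9°, groundspeed 104.8 kt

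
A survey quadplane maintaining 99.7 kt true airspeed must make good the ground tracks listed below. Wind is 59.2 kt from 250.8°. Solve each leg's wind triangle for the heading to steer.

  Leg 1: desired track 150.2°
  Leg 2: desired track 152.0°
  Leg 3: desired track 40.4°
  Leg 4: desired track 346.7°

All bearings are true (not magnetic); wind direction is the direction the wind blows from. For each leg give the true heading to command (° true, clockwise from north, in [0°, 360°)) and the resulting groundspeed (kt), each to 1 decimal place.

Leg 1: heading=185.9°, groundspeed=91.8 kt
Leg 2: heading=187.9°, groundspeed=89.8 kt
Leg 3: heading=22.9°, groundspeed=146.2 kt
Leg 4: heading=310.5°, groundspeed=86.5 kt

Leg 1: desired track 150.2°; wind correction +35.7° → command heading 185.9°, groundspeed 91.8 kt
Leg 2: desired track 152.0°; wind correction +35.9° → command heading 187.9°, groundspeed 89.8 kt
Leg 3: desired track 40.4°; wind correction -17.5° → command heading 22.9°, groundspeed 146.2 kt
Leg 4: desired track 346.7°; wind correction -36.2° → command heading 310.5°, groundspeed 86.5 kt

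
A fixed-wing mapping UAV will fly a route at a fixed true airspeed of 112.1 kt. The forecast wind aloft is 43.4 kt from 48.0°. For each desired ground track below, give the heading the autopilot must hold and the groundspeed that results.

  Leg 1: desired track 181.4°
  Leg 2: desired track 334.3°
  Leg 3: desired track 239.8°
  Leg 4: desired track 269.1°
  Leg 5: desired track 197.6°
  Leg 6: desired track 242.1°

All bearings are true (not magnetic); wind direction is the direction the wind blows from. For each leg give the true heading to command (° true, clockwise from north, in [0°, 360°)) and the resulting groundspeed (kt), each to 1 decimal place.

Leg 1: heading=165.1°, groundspeed=137.4 kt
Leg 2: heading=356.1°, groundspeed=91.9 kt
Leg 3: heading=244.3°, groundspeed=154.2 kt
Leg 4: heading=283.8°, groundspeed=141.1 kt
Leg 5: heading=186.3°, groundspeed=147.4 kt
Leg 6: heading=247.5°, groundspeed=153.7 kt

Leg 1: desired track 181.4°; wind correction -16.3° → command heading 165.1°, groundspeed 137.4 kt
Leg 2: desired track 334.3°; wind correction +21.8° → command heading 356.1°, groundspeed 91.9 kt
Leg 3: desired track 239.8°; wind correction +4.5° → command heading 244.3°, groundspeed 154.2 kt
Leg 4: desired track 269.1°; wind correction +14.7° → command heading 283.8°, groundspeed 141.1 kt
Leg 5: desired track 197.6°; wind correction -11.3° → command heading 186.3°, groundspeed 147.4 kt
Leg 6: desired track 242.1°; wind correction +5.4° → command heading 247.5°, groundspeed 153.7 kt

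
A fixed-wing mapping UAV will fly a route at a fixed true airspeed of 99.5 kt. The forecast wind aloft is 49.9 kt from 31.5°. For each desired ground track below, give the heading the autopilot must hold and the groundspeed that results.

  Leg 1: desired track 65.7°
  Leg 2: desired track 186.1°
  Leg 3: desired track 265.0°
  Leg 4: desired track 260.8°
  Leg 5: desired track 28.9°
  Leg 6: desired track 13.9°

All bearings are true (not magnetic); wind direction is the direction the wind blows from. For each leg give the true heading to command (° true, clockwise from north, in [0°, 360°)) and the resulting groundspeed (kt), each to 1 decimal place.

Leg 1: heading=49.3°, groundspeed=54.2 kt
Leg 2: heading=173.7°, groundspeed=142.2 kt
Leg 3: heading=288.8°, groundspeed=120.7 kt
Leg 4: heading=283.1°, groundspeed=124.6 kt
Leg 5: heading=30.2°, groundspeed=49.6 kt
Leg 6: heading=22.6°, groundspeed=50.8 kt

Leg 1: desired track 65.7°; wind correction -16.4° → command heading 49.3°, groundspeed 54.2 kt
Leg 2: desired track 186.1°; wind correction -12.4° → command heading 173.7°, groundspeed 142.2 kt
Leg 3: desired track 265.0°; wind correction +23.8° → command heading 288.8°, groundspeed 120.7 kt
Leg 4: desired track 260.8°; wind correction +22.3° → command heading 283.1°, groundspeed 124.6 kt
Leg 5: desired track 28.9°; wind correction +1.3° → command heading 30.2°, groundspeed 49.6 kt
Leg 6: desired track 13.9°; wind correction +8.7° → command heading 22.6°, groundspeed 50.8 kt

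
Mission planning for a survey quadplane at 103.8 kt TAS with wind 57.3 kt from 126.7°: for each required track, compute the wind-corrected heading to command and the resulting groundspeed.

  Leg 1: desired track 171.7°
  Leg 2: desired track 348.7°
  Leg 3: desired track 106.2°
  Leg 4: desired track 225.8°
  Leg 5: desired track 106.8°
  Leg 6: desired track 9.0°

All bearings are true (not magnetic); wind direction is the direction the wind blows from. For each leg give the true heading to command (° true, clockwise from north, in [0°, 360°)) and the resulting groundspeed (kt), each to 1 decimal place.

Leg 1: desired track 171.7°; wind correction -23.0° → command heading 148.7°, groundspeed 55.0 kt
Leg 2: desired track 348.7°; wind correction +21.7° → command heading 10.4°, groundspeed 139.0 kt
Leg 3: desired track 106.2°; wind correction +11.1° → command heading 117.3°, groundspeed 48.2 kt
Leg 4: desired track 225.8°; wind correction -33.0° → command heading 192.8°, groundspeed 96.1 kt
Leg 5: desired track 106.8°; wind correction +10.8° → command heading 117.6°, groundspeed 48.1 kt
Leg 6: desired track 9.0°; wind correction +29.3° → command heading 38.3°, groundspeed 117.2 kt

Leg 1: heading=148.7°, groundspeed=55.0 kt
Leg 2: heading=10.4°, groundspeed=139.0 kt
Leg 3: heading=117.3°, groundspeed=48.2 kt
Leg 4: heading=192.8°, groundspeed=96.1 kt
Leg 5: heading=117.6°, groundspeed=48.1 kt
Leg 6: heading=38.3°, groundspeed=117.2 kt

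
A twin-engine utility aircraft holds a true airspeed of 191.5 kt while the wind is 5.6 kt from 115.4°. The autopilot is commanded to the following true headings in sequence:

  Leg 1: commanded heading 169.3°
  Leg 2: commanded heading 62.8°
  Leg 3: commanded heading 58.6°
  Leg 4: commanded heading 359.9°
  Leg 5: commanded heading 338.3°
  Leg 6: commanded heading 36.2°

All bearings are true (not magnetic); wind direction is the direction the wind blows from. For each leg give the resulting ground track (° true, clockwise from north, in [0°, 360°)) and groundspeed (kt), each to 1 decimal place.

Leg 1: track=170.7°, groundspeed=188.3 kt
Leg 2: track=61.4°, groundspeed=188.2 kt
Leg 3: track=57.2°, groundspeed=188.5 kt
Leg 4: track=358.4°, groundspeed=194.0 kt
Leg 5: track=337.2°, groundspeed=195.6 kt
Leg 6: track=34.5°, groundspeed=190.5 kt

Leg 1: heading 169.3°; drift +1.4° → track 170.7°, groundspeed 188.3 kt
Leg 2: heading 62.8°; drift -1.4° → track 61.4°, groundspeed 188.2 kt
Leg 3: heading 58.6°; drift -1.4° → track 57.2°, groundspeed 188.5 kt
Leg 4: heading 359.9°; drift -1.5° → track 358.4°, groundspeed 194.0 kt
Leg 5: heading 338.3°; drift -1.1° → track 337.2°, groundspeed 195.6 kt
Leg 6: heading 36.2°; drift -1.7° → track 34.5°, groundspeed 190.5 kt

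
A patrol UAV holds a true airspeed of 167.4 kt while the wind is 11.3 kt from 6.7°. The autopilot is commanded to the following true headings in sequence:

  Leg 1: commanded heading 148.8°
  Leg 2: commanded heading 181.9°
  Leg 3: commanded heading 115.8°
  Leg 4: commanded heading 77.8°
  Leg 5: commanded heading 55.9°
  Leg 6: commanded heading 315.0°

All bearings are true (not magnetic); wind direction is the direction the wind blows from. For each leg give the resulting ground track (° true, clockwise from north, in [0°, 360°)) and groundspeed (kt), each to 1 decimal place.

Leg 1: heading 148.8°; drift +2.3° → track 151.1°, groundspeed 176.5 kt
Leg 2: heading 181.9°; drift +0.3° → track 182.2°, groundspeed 178.7 kt
Leg 3: heading 115.8°; drift +3.6° → track 119.4°, groundspeed 171.4 kt
Leg 4: heading 77.8°; drift +3.7° → track 81.5°, groundspeed 164.1 kt
Leg 5: heading 55.9°; drift +3.1° → track 59.0°, groundspeed 160.2 kt
Leg 6: heading 315.0°; drift -3.2° → track 311.8°, groundspeed 160.6 kt

Leg 1: track=151.1°, groundspeed=176.5 kt
Leg 2: track=182.2°, groundspeed=178.7 kt
Leg 3: track=119.4°, groundspeed=171.4 kt
Leg 4: track=81.5°, groundspeed=164.1 kt
Leg 5: track=59.0°, groundspeed=160.2 kt
Leg 6: track=311.8°, groundspeed=160.6 kt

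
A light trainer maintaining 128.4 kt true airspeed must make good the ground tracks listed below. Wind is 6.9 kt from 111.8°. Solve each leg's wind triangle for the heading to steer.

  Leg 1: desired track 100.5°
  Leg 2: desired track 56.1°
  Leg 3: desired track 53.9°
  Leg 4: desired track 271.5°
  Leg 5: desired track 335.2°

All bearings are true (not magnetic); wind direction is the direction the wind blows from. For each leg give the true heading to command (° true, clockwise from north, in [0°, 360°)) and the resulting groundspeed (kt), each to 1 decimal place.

Leg 1: heading=101.1°, groundspeed=121.6 kt
Leg 2: heading=58.6°, groundspeed=124.4 kt
Leg 3: heading=56.5°, groundspeed=124.6 kt
Leg 4: heading=270.4°, groundspeed=134.8 kt
Leg 5: heading=337.3°, groundspeed=133.3 kt

Leg 1: desired track 100.5°; wind correction +0.6° → command heading 101.1°, groundspeed 121.6 kt
Leg 2: desired track 56.1°; wind correction +2.5° → command heading 58.6°, groundspeed 124.4 kt
Leg 3: desired track 53.9°; wind correction +2.6° → command heading 56.5°, groundspeed 124.6 kt
Leg 4: desired track 271.5°; wind correction -1.1° → command heading 270.4°, groundspeed 134.8 kt
Leg 5: desired track 335.2°; wind correction +2.1° → command heading 337.3°, groundspeed 133.3 kt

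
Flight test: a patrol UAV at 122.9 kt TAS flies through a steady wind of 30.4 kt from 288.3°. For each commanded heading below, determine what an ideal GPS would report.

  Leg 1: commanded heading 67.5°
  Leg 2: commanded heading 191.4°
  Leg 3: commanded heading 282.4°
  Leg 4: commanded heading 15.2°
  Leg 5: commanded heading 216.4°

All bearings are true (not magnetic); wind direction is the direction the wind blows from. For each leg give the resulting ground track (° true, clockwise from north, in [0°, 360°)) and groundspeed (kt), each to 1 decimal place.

Leg 1: heading 67.5°; drift +7.8° → track 75.3°, groundspeed 147.3 kt
Leg 2: heading 191.4°; drift -13.4° → track 178.0°, groundspeed 130.1 kt
Leg 3: heading 282.4°; drift -1.9° → track 280.5°, groundspeed 92.7 kt
Leg 4: heading 15.2°; drift +14.1° → track 29.3°, groundspeed 125.0 kt
Leg 5: heading 216.4°; drift -14.3° → track 202.1°, groundspeed 117.1 kt

Leg 1: track=75.3°, groundspeed=147.3 kt
Leg 2: track=178.0°, groundspeed=130.1 kt
Leg 3: track=280.5°, groundspeed=92.7 kt
Leg 4: track=29.3°, groundspeed=125.0 kt
Leg 5: track=202.1°, groundspeed=117.1 kt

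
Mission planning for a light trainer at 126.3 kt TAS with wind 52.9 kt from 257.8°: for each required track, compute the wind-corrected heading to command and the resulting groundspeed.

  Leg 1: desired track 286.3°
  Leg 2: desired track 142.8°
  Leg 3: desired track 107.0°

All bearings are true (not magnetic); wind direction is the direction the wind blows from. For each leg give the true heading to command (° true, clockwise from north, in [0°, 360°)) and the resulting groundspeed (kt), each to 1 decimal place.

Leg 1: heading=274.8°, groundspeed=77.3 kt
Leg 2: heading=165.1°, groundspeed=139.2 kt
Leg 3: heading=118.8°, groundspeed=169.8 kt

Leg 1: desired track 286.3°; wind correction -11.5° → command heading 274.8°, groundspeed 77.3 kt
Leg 2: desired track 142.8°; wind correction +22.3° → command heading 165.1°, groundspeed 139.2 kt
Leg 3: desired track 107.0°; wind correction +11.8° → command heading 118.8°, groundspeed 169.8 kt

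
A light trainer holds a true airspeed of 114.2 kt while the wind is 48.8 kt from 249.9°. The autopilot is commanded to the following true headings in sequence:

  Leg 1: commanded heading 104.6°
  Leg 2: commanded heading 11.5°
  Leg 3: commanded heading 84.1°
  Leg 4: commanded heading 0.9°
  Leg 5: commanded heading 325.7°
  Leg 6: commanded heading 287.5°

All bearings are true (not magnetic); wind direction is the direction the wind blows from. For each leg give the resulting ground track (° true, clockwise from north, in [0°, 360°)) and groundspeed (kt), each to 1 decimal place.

Leg 1: track=94.4°, groundspeed=156.8 kt
Leg 2: track=28.1°, groundspeed=145.8 kt
Leg 3: track=79.9°, groundspeed=162.0 kt
Leg 4: track=20.0°, groundspeed=139.3 kt
Leg 5: track=350.5°, groundspeed=112.6 kt
Leg 6: track=309.0°, groundspeed=81.2 kt

Leg 1: heading 104.6°; drift -10.2° → track 94.4°, groundspeed 156.8 kt
Leg 2: heading 11.5°; drift +16.6° → track 28.1°, groundspeed 145.8 kt
Leg 3: heading 84.1°; drift -4.2° → track 79.9°, groundspeed 162.0 kt
Leg 4: heading 0.9°; drift +19.1° → track 20.0°, groundspeed 139.3 kt
Leg 5: heading 325.7°; drift +24.8° → track 350.5°, groundspeed 112.6 kt
Leg 6: heading 287.5°; drift +21.5° → track 309.0°, groundspeed 81.2 kt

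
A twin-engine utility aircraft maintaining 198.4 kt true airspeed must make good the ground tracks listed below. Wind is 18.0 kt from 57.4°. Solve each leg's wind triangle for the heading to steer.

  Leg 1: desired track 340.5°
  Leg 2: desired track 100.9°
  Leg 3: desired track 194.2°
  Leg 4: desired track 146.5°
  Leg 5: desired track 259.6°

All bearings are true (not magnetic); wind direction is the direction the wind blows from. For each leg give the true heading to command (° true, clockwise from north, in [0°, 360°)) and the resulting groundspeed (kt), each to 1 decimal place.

Leg 1: desired track 340.5°; wind correction +5.1° → command heading 345.6°, groundspeed 193.5 kt
Leg 2: desired track 100.9°; wind correction -3.6° → command heading 97.3°, groundspeed 185.0 kt
Leg 3: desired track 194.2°; wind correction -3.6° → command heading 190.6°, groundspeed 211.1 kt
Leg 4: desired track 146.5°; wind correction -5.2° → command heading 141.3°, groundspeed 197.3 kt
Leg 5: desired track 259.6°; wind correction +2.0° → command heading 261.6°, groundspeed 214.9 kt

Leg 1: heading=345.6°, groundspeed=193.5 kt
Leg 2: heading=97.3°, groundspeed=185.0 kt
Leg 3: heading=190.6°, groundspeed=211.1 kt
Leg 4: heading=141.3°, groundspeed=197.3 kt
Leg 5: heading=261.6°, groundspeed=214.9 kt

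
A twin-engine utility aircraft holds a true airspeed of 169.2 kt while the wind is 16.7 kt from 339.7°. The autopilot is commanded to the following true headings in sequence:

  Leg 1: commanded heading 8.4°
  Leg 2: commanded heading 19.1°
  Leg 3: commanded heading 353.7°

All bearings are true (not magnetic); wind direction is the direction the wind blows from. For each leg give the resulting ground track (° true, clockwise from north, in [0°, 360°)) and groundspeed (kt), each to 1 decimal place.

Leg 1: heading 8.4°; drift +3.0° → track 11.4°, groundspeed 154.8 kt
Leg 2: heading 19.1°; drift +3.9° → track 23.0°, groundspeed 156.7 kt
Leg 3: heading 353.7°; drift +1.5° → track 355.2°, groundspeed 153.0 kt

Leg 1: track=11.4°, groundspeed=154.8 kt
Leg 2: track=23.0°, groundspeed=156.7 kt
Leg 3: track=355.2°, groundspeed=153.0 kt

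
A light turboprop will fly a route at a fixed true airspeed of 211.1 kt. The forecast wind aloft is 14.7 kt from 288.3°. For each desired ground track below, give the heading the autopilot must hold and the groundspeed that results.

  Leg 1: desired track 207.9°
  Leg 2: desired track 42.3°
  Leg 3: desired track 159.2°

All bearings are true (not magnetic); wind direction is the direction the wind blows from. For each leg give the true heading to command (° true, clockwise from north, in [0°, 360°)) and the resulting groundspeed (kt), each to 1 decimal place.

Leg 1: heading=211.8°, groundspeed=208.2 kt
Leg 2: heading=38.7°, groundspeed=216.7 kt
Leg 3: heading=162.3°, groundspeed=220.1 kt

Leg 1: desired track 207.9°; wind correction +3.9° → command heading 211.8°, groundspeed 208.2 kt
Leg 2: desired track 42.3°; wind correction -3.6° → command heading 38.7°, groundspeed 216.7 kt
Leg 3: desired track 159.2°; wind correction +3.1° → command heading 162.3°, groundspeed 220.1 kt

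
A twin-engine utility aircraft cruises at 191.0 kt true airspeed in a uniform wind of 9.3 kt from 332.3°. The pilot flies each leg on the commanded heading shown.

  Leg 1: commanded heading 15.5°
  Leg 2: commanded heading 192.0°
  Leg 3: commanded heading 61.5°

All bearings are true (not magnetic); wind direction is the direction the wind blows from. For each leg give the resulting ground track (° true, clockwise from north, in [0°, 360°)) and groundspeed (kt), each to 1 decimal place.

Leg 1: track=17.5°, groundspeed=184.3 kt
Leg 2: track=190.3°, groundspeed=198.2 kt
Leg 3: track=64.3°, groundspeed=191.1 kt

Leg 1: heading 15.5°; drift +2.0° → track 17.5°, groundspeed 184.3 kt
Leg 2: heading 192.0°; drift -1.7° → track 190.3°, groundspeed 198.2 kt
Leg 3: heading 61.5°; drift +2.8° → track 64.3°, groundspeed 191.1 kt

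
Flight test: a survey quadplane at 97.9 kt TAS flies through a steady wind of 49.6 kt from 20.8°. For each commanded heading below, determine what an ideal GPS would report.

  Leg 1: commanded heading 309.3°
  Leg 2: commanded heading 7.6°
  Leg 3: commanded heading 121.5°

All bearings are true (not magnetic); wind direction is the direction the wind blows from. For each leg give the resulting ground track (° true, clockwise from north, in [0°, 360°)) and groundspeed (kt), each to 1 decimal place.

Leg 1: heading 309.3°; drift -29.8° → track 279.5°, groundspeed 94.7 kt
Leg 2: heading 7.6°; drift -12.9° → track 354.7°, groundspeed 50.9 kt
Leg 3: heading 121.5°; drift +24.5° → track 146.0°, groundspeed 117.7 kt

Leg 1: track=279.5°, groundspeed=94.7 kt
Leg 2: track=354.7°, groundspeed=50.9 kt
Leg 3: track=146.0°, groundspeed=117.7 kt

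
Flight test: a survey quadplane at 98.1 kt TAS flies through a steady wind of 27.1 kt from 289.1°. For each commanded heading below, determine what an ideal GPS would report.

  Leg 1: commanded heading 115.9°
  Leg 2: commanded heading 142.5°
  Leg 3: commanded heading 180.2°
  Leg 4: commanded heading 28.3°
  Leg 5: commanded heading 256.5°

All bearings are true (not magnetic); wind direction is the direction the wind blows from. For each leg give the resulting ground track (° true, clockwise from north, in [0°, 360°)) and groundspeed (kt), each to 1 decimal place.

Leg 1: heading 115.9°; drift -1.5° → track 114.4°, groundspeed 125.1 kt
Leg 2: heading 142.5°; drift -7.0° → track 135.5°, groundspeed 121.6 kt
Leg 3: heading 180.2°; drift -13.5° → track 166.7°, groundspeed 109.9 kt
Leg 4: heading 28.3°; drift +14.6° → track 42.9°, groundspeed 105.9 kt
Leg 5: heading 256.5°; drift -11.0° → track 245.5°, groundspeed 76.7 kt

Leg 1: track=114.4°, groundspeed=125.1 kt
Leg 2: track=135.5°, groundspeed=121.6 kt
Leg 3: track=166.7°, groundspeed=109.9 kt
Leg 4: track=42.9°, groundspeed=105.9 kt
Leg 5: track=245.5°, groundspeed=76.7 kt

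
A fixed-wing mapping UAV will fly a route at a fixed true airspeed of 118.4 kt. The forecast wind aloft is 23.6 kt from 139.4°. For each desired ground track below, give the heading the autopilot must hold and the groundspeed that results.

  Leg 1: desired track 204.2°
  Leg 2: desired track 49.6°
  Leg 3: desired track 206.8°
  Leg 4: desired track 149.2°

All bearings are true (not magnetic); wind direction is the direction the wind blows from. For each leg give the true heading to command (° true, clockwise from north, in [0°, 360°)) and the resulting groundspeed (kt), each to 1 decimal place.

Leg 1: heading=193.8°, groundspeed=106.4 kt
Leg 2: heading=61.1°, groundspeed=115.9 kt
Leg 3: heading=196.2°, groundspeed=107.3 kt
Leg 4: heading=147.3°, groundspeed=95.1 kt

Leg 1: desired track 204.2°; wind correction -10.4° → command heading 193.8°, groundspeed 106.4 kt
Leg 2: desired track 49.6°; wind correction +11.5° → command heading 61.1°, groundspeed 115.9 kt
Leg 3: desired track 206.8°; wind correction -10.6° → command heading 196.2°, groundspeed 107.3 kt
Leg 4: desired track 149.2°; wind correction -1.9° → command heading 147.3°, groundspeed 95.1 kt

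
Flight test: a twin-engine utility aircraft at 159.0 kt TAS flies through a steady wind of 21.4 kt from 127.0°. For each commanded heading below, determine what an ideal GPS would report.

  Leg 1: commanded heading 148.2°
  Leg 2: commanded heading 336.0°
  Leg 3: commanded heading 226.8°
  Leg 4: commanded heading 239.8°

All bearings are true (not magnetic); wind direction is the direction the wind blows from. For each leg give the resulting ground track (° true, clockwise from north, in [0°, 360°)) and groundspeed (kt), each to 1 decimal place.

Leg 1: track=151.4°, groundspeed=139.3 kt
Leg 2: track=332.7°, groundspeed=178.0 kt
Leg 3: track=234.2°, groundspeed=164.0 kt
Leg 4: track=246.5°, groundspeed=168.5 kt

Leg 1: heading 148.2°; drift +3.2° → track 151.4°, groundspeed 139.3 kt
Leg 2: heading 336.0°; drift -3.3° → track 332.7°, groundspeed 178.0 kt
Leg 3: heading 226.8°; drift +7.4° → track 234.2°, groundspeed 164.0 kt
Leg 4: heading 239.8°; drift +6.7° → track 246.5°, groundspeed 168.5 kt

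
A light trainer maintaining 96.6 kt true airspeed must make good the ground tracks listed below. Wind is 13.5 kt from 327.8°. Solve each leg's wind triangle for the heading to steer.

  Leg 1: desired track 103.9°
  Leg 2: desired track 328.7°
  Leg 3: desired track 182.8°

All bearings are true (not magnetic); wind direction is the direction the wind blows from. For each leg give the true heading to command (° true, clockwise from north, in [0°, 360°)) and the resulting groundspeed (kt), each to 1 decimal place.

Leg 1: heading=98.3°, groundspeed=105.9 kt
Leg 2: heading=328.6°, groundspeed=83.1 kt
Leg 3: heading=187.4°, groundspeed=107.3 kt

Leg 1: desired track 103.9°; wind correction -5.6° → command heading 98.3°, groundspeed 105.9 kt
Leg 2: desired track 328.7°; wind correction -0.1° → command heading 328.6°, groundspeed 83.1 kt
Leg 3: desired track 182.8°; wind correction +4.6° → command heading 187.4°, groundspeed 107.3 kt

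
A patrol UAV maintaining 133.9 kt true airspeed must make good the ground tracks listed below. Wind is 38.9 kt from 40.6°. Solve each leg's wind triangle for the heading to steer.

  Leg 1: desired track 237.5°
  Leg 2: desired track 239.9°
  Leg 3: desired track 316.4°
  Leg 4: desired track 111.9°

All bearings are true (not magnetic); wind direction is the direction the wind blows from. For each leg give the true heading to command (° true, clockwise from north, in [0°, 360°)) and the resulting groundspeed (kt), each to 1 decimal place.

Leg 1: heading=242.3°, groundspeed=170.6 kt
Leg 2: heading=245.4°, groundspeed=170.0 kt
Leg 3: heading=333.2°, groundspeed=124.3 kt
Leg 4: heading=95.9°, groundspeed=116.3 kt

Leg 1: desired track 237.5°; wind correction +4.8° → command heading 242.3°, groundspeed 170.6 kt
Leg 2: desired track 239.9°; wind correction +5.5° → command heading 245.4°, groundspeed 170.0 kt
Leg 3: desired track 316.4°; wind correction +16.8° → command heading 333.2°, groundspeed 124.3 kt
Leg 4: desired track 111.9°; wind correction -16.0° → command heading 95.9°, groundspeed 116.3 kt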